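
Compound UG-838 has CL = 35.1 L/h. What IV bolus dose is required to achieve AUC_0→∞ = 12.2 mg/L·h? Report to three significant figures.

Dose_iv = CL × AUC_0→∞
     = 35.1 × 12.2 = 428.22 mg

Dose = 428 mg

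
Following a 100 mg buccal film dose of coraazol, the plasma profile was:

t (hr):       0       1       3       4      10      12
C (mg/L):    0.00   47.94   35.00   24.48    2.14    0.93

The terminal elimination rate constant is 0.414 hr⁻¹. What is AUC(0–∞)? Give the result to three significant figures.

AUC = 222 mg/L·hr

Trapezoidal AUC_0→12:
  [0→1]: (0.00+47.94)/2 × 1 = 23.97
  [1→3]: (47.94+35.00)/2 × 2 = 82.94
  [3→4]: (35.00+24.48)/2 × 1 = 29.74
  [4→10]: (24.48+2.14)/2 × 6 = 79.86
  [10→12]: (2.14+0.93)/2 × 2 = 3.07
  Sum = 219.58 mg/L·hr
Extrapolated tail: C_last / k_e = 0.93 / 0.414 = 2.246
AUC_0→∞ = 219.58 + 2.246 = 221.826 mg/L·hr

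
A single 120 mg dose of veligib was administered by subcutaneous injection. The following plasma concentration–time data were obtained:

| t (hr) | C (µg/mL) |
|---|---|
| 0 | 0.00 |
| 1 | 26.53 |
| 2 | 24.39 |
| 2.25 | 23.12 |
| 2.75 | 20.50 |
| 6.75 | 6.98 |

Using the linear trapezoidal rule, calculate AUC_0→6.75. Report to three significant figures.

AUC = 111 µg/mL·hr

Trapezoidal AUC_0→6.75:
  [0→1]: (0.00+26.53)/2 × 1 = 13.265
  [1→2]: (26.53+24.39)/2 × 1 = 25.46
  [2→2.25]: (24.39+23.12)/2 × 0.25 = 5.93875
  [2.25→2.75]: (23.12+20.50)/2 × 0.5 = 10.905
  [2.75→6.75]: (20.50+6.98)/2 × 4 = 54.96
  Sum = 110.52875 µg/mL·hr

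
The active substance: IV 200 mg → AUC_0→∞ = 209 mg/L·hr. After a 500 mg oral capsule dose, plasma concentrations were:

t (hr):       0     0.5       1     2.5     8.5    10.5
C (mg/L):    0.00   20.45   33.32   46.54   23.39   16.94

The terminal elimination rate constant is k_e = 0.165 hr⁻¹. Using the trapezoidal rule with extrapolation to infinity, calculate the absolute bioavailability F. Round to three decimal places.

F = 0.825

Trapezoidal AUC_0→10.5 (oral capsule):
  [0→0.5]: (0.00+20.45)/2 × 0.5 = 5.1125
  [0.5→1]: (20.45+33.32)/2 × 0.5 = 13.4425
  [1→2.5]: (33.32+46.54)/2 × 1.5 = 59.895
  [2.5→8.5]: (46.54+23.39)/2 × 6 = 209.79
  [8.5→10.5]: (23.39+16.94)/2 × 2 = 40.33
  Sum = 328.57 mg/L·hr
Tail: C_last/k_e = 16.94/0.165 = 102.667
AUC_0→∞ (oral capsule) = 328.57 + 102.667 = 431.237 mg/L·hr
F = (AUC_ev/D_ev)/(AUC_iv/D_iv) = (431.237/500)/(209/200) = 0.862474/1.045 = 0.8253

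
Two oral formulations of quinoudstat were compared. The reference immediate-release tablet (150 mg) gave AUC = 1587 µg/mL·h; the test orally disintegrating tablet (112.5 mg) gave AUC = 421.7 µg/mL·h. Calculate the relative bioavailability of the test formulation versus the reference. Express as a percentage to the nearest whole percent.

F_rel = 35%

F_rel = (AUC_test/D_test) / (AUC_ref/D_ref)
      = (421.7/112.5) / (1587/150)
      = 3.74844 / 10.58 = 0.3543 = 35.43%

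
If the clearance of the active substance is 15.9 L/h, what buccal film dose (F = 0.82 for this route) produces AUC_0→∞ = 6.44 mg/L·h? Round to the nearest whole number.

Dose = 125 mg

Dose = CL × AUC_0→∞ / F
     = 15.9 × 6.44 / 0.82 = 124.873 mg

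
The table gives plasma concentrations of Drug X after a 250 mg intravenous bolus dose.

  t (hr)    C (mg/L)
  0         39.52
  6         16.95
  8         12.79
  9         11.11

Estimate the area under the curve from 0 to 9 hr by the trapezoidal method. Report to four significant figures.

Trapezoidal AUC_0→9:
  [0→6]: (39.52+16.95)/2 × 6 = 169.41
  [6→8]: (16.95+12.79)/2 × 2 = 29.74
  [8→9]: (12.79+11.11)/2 × 1 = 11.95
  Sum = 211.1 mg/L·hr

AUC = 211.1 mg/L·hr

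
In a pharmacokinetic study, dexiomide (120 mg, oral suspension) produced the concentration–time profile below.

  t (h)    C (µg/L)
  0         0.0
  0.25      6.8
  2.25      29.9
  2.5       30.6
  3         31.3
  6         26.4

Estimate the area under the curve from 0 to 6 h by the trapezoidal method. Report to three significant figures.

Trapezoidal AUC_0→6:
  [0→0.25]: (0.0+6.8)/2 × 0.25 = 0.85
  [0.25→2.25]: (6.8+29.9)/2 × 2 = 36.7
  [2.25→2.5]: (29.9+30.6)/2 × 0.25 = 7.5625
  [2.5→3]: (30.6+31.3)/2 × 0.5 = 15.475
  [3→6]: (31.3+26.4)/2 × 3 = 86.55
  Sum = 147.1375 µg/L·h

AUC = 147 µg/L·h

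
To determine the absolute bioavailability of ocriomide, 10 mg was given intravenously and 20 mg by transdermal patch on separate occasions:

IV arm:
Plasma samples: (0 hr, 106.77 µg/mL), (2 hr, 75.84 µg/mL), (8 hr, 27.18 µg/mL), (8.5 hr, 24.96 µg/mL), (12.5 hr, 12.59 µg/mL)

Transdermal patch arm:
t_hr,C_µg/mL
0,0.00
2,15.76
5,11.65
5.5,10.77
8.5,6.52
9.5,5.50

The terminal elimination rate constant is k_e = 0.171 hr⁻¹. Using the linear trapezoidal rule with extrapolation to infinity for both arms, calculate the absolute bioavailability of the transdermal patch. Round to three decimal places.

Trapezoidal AUC_0→12.5 (IV):
  [0→2]: (106.77+75.84)/2 × 2 = 182.61
  [2→8]: (75.84+27.18)/2 × 6 = 309.06
  [8→8.5]: (27.18+24.96)/2 × 0.5 = 13.035
  [8.5→12.5]: (24.96+12.59)/2 × 4 = 75.1
  Sum = 579.805 µg/mL·hr
IV tail: 12.59/0.171 = 73.626; AUC_iv,0→∞ = 579.805 + 73.626 = 653.431 µg/mL·hr
Trapezoidal AUC_0→9.5 (transdermal patch):
  [0→2]: (0.00+15.76)/2 × 2 = 15.76
  [2→5]: (15.76+11.65)/2 × 3 = 41.115
  [5→5.5]: (11.65+10.77)/2 × 0.5 = 5.605
  [5.5→8.5]: (10.77+6.52)/2 × 3 = 25.935
  [8.5→9.5]: (6.52+5.50)/2 × 1 = 6.01
  Sum = 94.425 µg/mL·hr
transdermal patch tail: 5.50/0.171 = 32.164; AUC_ev,0→∞ = 94.425 + 32.164 = 126.589 µg/mL·hr
F = (AUC_ev/D_ev)/(AUC_iv/D_iv) = (126.589/20)/(653.431/10) = 6.32945/65.3431 = 0.0969

F = 0.097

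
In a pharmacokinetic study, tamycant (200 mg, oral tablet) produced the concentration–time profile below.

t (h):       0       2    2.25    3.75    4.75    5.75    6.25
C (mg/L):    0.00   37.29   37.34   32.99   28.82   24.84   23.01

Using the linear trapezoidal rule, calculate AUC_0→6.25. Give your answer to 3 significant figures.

AUC = 169 mg/L·h

Trapezoidal AUC_0→6.25:
  [0→2]: (0.00+37.29)/2 × 2 = 37.29
  [2→2.25]: (37.29+37.34)/2 × 0.25 = 9.32875
  [2.25→3.75]: (37.34+32.99)/2 × 1.5 = 52.7475
  [3.75→4.75]: (32.99+28.82)/2 × 1 = 30.905
  [4.75→5.75]: (28.82+24.84)/2 × 1 = 26.83
  [5.75→6.25]: (24.84+23.01)/2 × 0.5 = 11.9625
  Sum = 169.06375 mg/L·h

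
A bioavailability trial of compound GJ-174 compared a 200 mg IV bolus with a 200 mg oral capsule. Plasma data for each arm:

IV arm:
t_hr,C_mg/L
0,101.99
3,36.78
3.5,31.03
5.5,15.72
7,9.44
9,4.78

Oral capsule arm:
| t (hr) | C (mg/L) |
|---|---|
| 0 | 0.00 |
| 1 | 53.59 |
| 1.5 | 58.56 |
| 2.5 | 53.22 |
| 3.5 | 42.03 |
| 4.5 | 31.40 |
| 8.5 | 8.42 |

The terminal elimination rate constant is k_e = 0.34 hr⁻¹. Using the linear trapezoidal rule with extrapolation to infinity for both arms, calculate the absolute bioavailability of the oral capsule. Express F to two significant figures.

F = 0.94

Trapezoidal AUC_0→9 (IV):
  [0→3]: (101.99+36.78)/2 × 3 = 208.155
  [3→3.5]: (36.78+31.03)/2 × 0.5 = 16.9525
  [3.5→5.5]: (31.03+15.72)/2 × 2 = 46.75
  [5.5→7]: (15.72+9.44)/2 × 1.5 = 18.87
  [7→9]: (9.44+4.78)/2 × 2 = 14.22
  Sum = 304.9475 mg/L·hr
IV tail: 4.78/0.34 = 14.059; AUC_iv,0→∞ = 304.9475 + 14.059 = 319.0065 mg/L·hr
Trapezoidal AUC_0→8.5 (oral capsule):
  [0→1]: (0.00+53.59)/2 × 1 = 26.795
  [1→1.5]: (53.59+58.56)/2 × 0.5 = 28.0375
  [1.5→2.5]: (58.56+53.22)/2 × 1 = 55.89
  [2.5→3.5]: (53.22+42.03)/2 × 1 = 47.625
  [3.5→4.5]: (42.03+31.40)/2 × 1 = 36.715
  [4.5→8.5]: (31.40+8.42)/2 × 4 = 79.64
  Sum = 274.7025 mg/L·hr
oral capsule tail: 8.42/0.34 = 24.765; AUC_ev,0→∞ = 274.7025 + 24.765 = 299.4675 mg/L·hr
F = (AUC_ev/D_ev)/(AUC_iv/D_iv) = (299.4675/200)/(319.0065/200) = 1.4973375/1.5950325 = 0.9388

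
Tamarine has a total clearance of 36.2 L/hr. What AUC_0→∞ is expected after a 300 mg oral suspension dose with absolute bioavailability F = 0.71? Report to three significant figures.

AUC = 5.88 mg/L·hr

AUC_0→∞ = F × Dose / CL
        = 0.71 × 300 / 36.2 = 5.88398 mg/L·hr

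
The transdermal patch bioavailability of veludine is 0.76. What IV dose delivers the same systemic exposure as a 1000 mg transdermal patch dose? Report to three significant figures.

D_iv = 760 mg

Systemic exposure from an extravascular dose = F × D_ev, so the equivalent IV dose is F × D_ev.
D_iv = F × D_ev = 0.76 × 1000 = 760 mg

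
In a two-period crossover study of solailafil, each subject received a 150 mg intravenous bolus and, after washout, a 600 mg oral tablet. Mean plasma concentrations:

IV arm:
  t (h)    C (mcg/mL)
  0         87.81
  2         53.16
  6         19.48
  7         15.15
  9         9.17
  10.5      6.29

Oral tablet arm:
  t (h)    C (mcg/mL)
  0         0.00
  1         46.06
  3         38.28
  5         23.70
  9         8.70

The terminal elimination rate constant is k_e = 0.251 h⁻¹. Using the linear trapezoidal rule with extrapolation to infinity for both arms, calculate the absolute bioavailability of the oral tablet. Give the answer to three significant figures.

F = 0.184

Trapezoidal AUC_0→10.5 (IV):
  [0→2]: (87.81+53.16)/2 × 2 = 140.97
  [2→6]: (53.16+19.48)/2 × 4 = 145.28
  [6→7]: (19.48+15.15)/2 × 1 = 17.315
  [7→9]: (15.15+9.17)/2 × 2 = 24.32
  [9→10.5]: (9.17+6.29)/2 × 1.5 = 11.595
  Sum = 339.48 mcg/mL·h
IV tail: 6.29/0.251 = 25.060; AUC_iv,0→∞ = 339.48 + 25.060 = 364.54 mcg/mL·h
Trapezoidal AUC_0→9 (oral tablet):
  [0→1]: (0.00+46.06)/2 × 1 = 23.03
  [1→3]: (46.06+38.28)/2 × 2 = 84.34
  [3→5]: (38.28+23.70)/2 × 2 = 61.98
  [5→9]: (23.70+8.70)/2 × 4 = 64.8
  Sum = 234.15 mcg/mL·h
oral tablet tail: 8.70/0.251 = 34.661; AUC_ev,0→∞ = 234.15 + 34.661 = 268.811 mcg/mL·h
F = (AUC_ev/D_ev)/(AUC_iv/D_iv) = (268.811/600)/(364.54/150) = 0.448018/2.43027 = 0.1843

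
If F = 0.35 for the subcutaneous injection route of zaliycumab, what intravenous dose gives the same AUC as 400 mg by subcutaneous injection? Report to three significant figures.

D_iv = 140 mg

Systemic exposure from an extravascular dose = F × D_ev, so the equivalent IV dose is F × D_ev.
D_iv = F × D_ev = 0.35 × 400 = 140 mg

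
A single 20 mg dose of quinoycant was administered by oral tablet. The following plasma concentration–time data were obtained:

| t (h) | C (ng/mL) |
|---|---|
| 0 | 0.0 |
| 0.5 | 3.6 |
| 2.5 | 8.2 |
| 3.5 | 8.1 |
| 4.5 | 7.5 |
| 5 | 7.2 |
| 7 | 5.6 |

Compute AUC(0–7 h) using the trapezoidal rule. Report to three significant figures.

AUC = 45.1 ng/mL·h

Trapezoidal AUC_0→7:
  [0→0.5]: (0.0+3.6)/2 × 0.5 = 0.9
  [0.5→2.5]: (3.6+8.2)/2 × 2 = 11.8
  [2.5→3.5]: (8.2+8.1)/2 × 1 = 8.15
  [3.5→4.5]: (8.1+7.5)/2 × 1 = 7.8
  [4.5→5]: (7.5+7.2)/2 × 0.5 = 3.675
  [5→7]: (7.2+5.6)/2 × 2 = 12.8
  Sum = 45.125 ng/mL·h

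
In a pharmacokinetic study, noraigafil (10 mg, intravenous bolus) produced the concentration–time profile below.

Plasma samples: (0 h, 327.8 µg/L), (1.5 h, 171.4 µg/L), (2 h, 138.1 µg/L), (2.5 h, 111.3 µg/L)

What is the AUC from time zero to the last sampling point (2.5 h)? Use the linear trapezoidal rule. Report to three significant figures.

AUC = 514 µg/L·h

Trapezoidal AUC_0→2.5:
  [0→1.5]: (327.8+171.4)/2 × 1.5 = 374.4
  [1.5→2]: (171.4+138.1)/2 × 0.5 = 77.375
  [2→2.5]: (138.1+111.3)/2 × 0.5 = 62.35
  Sum = 514.125 µg/L·h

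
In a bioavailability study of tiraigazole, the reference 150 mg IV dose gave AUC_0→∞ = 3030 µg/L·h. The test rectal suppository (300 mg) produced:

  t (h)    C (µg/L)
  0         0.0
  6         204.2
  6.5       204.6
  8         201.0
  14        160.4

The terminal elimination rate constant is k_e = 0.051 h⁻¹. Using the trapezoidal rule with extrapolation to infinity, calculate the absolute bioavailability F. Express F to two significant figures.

F = 0.87

Trapezoidal AUC_0→14 (rectal suppository):
  [0→6]: (0.0+204.2)/2 × 6 = 612.6
  [6→6.5]: (204.2+204.6)/2 × 0.5 = 102.2
  [6.5→8]: (204.6+201.0)/2 × 1.5 = 304.2
  [8→14]: (201.0+160.4)/2 × 6 = 1084.2
  Sum = 2103.2 µg/L·h
Tail: C_last/k_e = 160.4/0.051 = 3145.098
AUC_0→∞ (rectal suppository) = 2103.2 + 3145.098 = 5248.298 µg/L·h
F = (AUC_ev/D_ev)/(AUC_iv/D_iv) = (5248.298/300)/(3030/150) = 17.4943/20.2 = 0.8661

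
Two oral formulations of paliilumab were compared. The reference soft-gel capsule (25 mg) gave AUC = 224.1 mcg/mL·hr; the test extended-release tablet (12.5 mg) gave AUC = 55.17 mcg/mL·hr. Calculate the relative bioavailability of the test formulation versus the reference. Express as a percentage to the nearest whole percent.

F_rel = 49%

F_rel = (AUC_test/D_test) / (AUC_ref/D_ref)
      = (55.17/12.5) / (224.1/25)
      = 4.4136 / 8.964 = 0.4924 = 49.24%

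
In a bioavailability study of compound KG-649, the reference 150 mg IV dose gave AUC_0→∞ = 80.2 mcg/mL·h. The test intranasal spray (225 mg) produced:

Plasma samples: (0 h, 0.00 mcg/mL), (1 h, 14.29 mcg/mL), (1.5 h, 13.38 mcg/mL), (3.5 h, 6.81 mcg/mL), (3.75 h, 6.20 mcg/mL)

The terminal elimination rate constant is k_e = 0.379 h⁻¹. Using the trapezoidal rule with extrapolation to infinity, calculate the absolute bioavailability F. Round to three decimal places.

F = 0.434

Trapezoidal AUC_0→3.75 (intranasal spray):
  [0→1]: (0.00+14.29)/2 × 1 = 7.145
  [1→1.5]: (14.29+13.38)/2 × 0.5 = 6.9175
  [1.5→3.5]: (13.38+6.81)/2 × 2 = 20.19
  [3.5→3.75]: (6.81+6.20)/2 × 0.25 = 1.62625
  Sum = 35.87875 mcg/mL·h
Tail: C_last/k_e = 6.20/0.379 = 16.359
AUC_0→∞ (intranasal spray) = 35.87875 + 16.359 = 52.23775 mcg/mL·h
F = (AUC_ev/D_ev)/(AUC_iv/D_iv) = (52.23775/225)/(80.2/150) = 0.232168/0.534667 = 0.4342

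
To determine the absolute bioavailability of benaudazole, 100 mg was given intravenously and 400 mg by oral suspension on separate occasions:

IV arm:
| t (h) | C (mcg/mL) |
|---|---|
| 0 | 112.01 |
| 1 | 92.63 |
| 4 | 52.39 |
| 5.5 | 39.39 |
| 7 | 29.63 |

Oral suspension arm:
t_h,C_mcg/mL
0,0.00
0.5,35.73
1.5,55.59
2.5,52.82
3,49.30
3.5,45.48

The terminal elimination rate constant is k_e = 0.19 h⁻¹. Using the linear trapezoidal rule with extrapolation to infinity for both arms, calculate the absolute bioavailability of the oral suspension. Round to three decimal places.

F = 0.167

Trapezoidal AUC_0→7 (IV):
  [0→1]: (112.01+92.63)/2 × 1 = 102.32
  [1→4]: (92.63+52.39)/2 × 3 = 217.53
  [4→5.5]: (52.39+39.39)/2 × 1.5 = 68.835
  [5.5→7]: (39.39+29.63)/2 × 1.5 = 51.765
  Sum = 440.45 mcg/mL·h
IV tail: 29.63/0.19 = 155.947; AUC_iv,0→∞ = 440.45 + 155.947 = 596.397 mcg/mL·h
Trapezoidal AUC_0→3.5 (oral suspension):
  [0→0.5]: (0.00+35.73)/2 × 0.5 = 8.9325
  [0.5→1.5]: (35.73+55.59)/2 × 1 = 45.66
  [1.5→2.5]: (55.59+52.82)/2 × 1 = 54.205
  [2.5→3]: (52.82+49.30)/2 × 0.5 = 25.53
  [3→3.5]: (49.30+45.48)/2 × 0.5 = 23.695
  Sum = 158.0225 mcg/mL·h
oral suspension tail: 45.48/0.19 = 239.368; AUC_ev,0→∞ = 158.0225 + 239.368 = 397.3905 mcg/mL·h
F = (AUC_ev/D_ev)/(AUC_iv/D_iv) = (397.3905/400)/(596.397/100) = 0.99347625/5.96397 = 0.1666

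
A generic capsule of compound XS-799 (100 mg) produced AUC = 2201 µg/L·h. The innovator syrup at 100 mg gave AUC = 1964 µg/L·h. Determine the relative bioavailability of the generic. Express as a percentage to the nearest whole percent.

F_rel = 112%

F_rel = (AUC_test/D_test) / (AUC_ref/D_ref)
      = (2201/100) / (1964/100)
      = 22.01 / 19.64 = 1.1207 = 112.07%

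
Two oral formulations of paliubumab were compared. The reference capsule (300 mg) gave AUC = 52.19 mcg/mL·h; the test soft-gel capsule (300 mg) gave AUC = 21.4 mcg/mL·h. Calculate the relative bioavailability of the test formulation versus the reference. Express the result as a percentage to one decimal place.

F_rel = 41.0%

F_rel = (AUC_test/D_test) / (AUC_ref/D_ref)
      = (21.4/300) / (52.19/300)
      = 0.0713333 / 0.173967 = 0.4100 = 41.00%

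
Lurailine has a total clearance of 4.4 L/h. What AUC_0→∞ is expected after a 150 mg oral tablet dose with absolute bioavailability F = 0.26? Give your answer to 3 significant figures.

AUC_0→∞ = F × Dose / CL
        = 0.26 × 150 / 4.4 = 8.86364 mg/L·h

AUC = 8.86 mg/L·h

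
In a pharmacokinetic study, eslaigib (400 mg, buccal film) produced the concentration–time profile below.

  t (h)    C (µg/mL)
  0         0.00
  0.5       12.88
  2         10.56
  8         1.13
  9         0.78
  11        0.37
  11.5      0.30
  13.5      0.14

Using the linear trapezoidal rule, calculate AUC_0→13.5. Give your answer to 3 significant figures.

Trapezoidal AUC_0→13.5:
  [0→0.5]: (0.00+12.88)/2 × 0.5 = 3.22
  [0.5→2]: (12.88+10.56)/2 × 1.5 = 17.58
  [2→8]: (10.56+1.13)/2 × 6 = 35.07
  [8→9]: (1.13+0.78)/2 × 1 = 0.955
  [9→11]: (0.78+0.37)/2 × 2 = 1.15
  [11→11.5]: (0.37+0.30)/2 × 0.5 = 0.1675
  [11.5→13.5]: (0.30+0.14)/2 × 2 = 0.44
  Sum = 58.5825 µg/mL·h

AUC = 58.6 µg/mL·h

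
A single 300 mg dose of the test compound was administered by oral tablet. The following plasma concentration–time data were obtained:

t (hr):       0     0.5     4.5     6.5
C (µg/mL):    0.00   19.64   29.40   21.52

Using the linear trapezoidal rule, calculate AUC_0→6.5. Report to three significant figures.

Trapezoidal AUC_0→6.5:
  [0→0.5]: (0.00+19.64)/2 × 0.5 = 4.91
  [0.5→4.5]: (19.64+29.40)/2 × 4 = 98.08
  [4.5→6.5]: (29.40+21.52)/2 × 2 = 50.92
  Sum = 153.91 µg/mL·hr

AUC = 154 µg/mL·hr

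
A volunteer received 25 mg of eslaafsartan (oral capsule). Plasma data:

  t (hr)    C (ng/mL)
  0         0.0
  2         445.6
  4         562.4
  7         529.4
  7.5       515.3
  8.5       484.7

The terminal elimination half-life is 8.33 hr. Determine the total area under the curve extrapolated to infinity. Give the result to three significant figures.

AUC = 9680 ng/mL·hr

Trapezoidal AUC_0→8.5:
  [0→2]: (0.0+445.6)/2 × 2 = 445.6
  [2→4]: (445.6+562.4)/2 × 2 = 1008.0
  [4→7]: (562.4+529.4)/2 × 3 = 1637.7
  [7→7.5]: (529.4+515.3)/2 × 0.5 = 261.175
  [7.5→8.5]: (515.3+484.7)/2 × 1 = 500.0
  Sum = 3852.475 ng/mL·hr
k_e = ln2 / t½ = 0.693147 / 8.33 = 0.0832 hr^-1
Extrapolated tail: C_last / k_e = 484.7 / 0.0832 = 5825.721
AUC_0→∞ = 3852.475 + 5825.721 = 9678.196 ng/mL·hr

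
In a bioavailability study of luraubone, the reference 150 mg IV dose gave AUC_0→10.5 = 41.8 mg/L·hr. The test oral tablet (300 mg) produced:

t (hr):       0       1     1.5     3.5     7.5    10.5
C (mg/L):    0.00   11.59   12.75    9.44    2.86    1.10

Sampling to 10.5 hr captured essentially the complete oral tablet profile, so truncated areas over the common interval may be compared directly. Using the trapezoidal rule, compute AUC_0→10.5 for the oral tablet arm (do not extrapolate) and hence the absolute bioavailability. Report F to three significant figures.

Trapezoidal AUC_0→10.5 (oral tablet):
  [0→1]: (0.00+11.59)/2 × 1 = 5.795
  [1→1.5]: (11.59+12.75)/2 × 0.5 = 6.085
  [1.5→3.5]: (12.75+9.44)/2 × 2 = 22.19
  [3.5→7.5]: (9.44+2.86)/2 × 4 = 24.6
  [7.5→10.5]: (2.86+1.10)/2 × 3 = 5.94
  Sum = 64.61 mg/L·hr
F = (AUC_ev/D_ev)/(AUC_iv/D_iv) = (64.61/300)/(41.8/150) = 0.215367/0.278667 = 0.7728

F = 0.773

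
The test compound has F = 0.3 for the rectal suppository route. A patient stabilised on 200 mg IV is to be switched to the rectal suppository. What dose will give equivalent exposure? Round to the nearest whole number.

For equal systemic exposure: F × D_ev = D_iv
D_ev = D_iv / F = 200 / 0.3 = 666.667 mg

D_rectal = 667 mg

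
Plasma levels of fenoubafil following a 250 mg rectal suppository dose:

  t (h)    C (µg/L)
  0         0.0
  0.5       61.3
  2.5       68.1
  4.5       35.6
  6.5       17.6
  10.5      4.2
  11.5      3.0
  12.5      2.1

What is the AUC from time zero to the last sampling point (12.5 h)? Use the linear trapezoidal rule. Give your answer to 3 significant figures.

Trapezoidal AUC_0→12.5:
  [0→0.5]: (0.0+61.3)/2 × 0.5 = 15.325
  [0.5→2.5]: (61.3+68.1)/2 × 2 = 129.4
  [2.5→4.5]: (68.1+35.6)/2 × 2 = 103.7
  [4.5→6.5]: (35.6+17.6)/2 × 2 = 53.2
  [6.5→10.5]: (17.6+4.2)/2 × 4 = 43.6
  [10.5→11.5]: (4.2+3.0)/2 × 1 = 3.6
  [11.5→12.5]: (3.0+2.1)/2 × 1 = 2.55
  Sum = 351.375 µg/L·h

AUC = 351 µg/L·h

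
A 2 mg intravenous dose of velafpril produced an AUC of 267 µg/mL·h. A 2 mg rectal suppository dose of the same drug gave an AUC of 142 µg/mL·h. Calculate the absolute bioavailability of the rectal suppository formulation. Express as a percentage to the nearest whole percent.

F = 53%

F = (AUC_ev / D_ev) / (AUC_iv / D_iv)
  = (142/2) / (267/2)
  = 71 / 133.5 = 0.5318
  = 53.18%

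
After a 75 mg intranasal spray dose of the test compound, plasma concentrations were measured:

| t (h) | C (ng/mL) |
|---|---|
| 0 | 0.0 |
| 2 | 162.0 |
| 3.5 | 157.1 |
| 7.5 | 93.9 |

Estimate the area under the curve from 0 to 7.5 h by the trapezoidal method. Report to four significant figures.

Trapezoidal AUC_0→7.5:
  [0→2]: (0.0+162.0)/2 × 2 = 162.0
  [2→3.5]: (162.0+157.1)/2 × 1.5 = 239.325
  [3.5→7.5]: (157.1+93.9)/2 × 4 = 502.0
  Sum = 903.325 ng/mL·h

AUC = 903.3 ng/mL·h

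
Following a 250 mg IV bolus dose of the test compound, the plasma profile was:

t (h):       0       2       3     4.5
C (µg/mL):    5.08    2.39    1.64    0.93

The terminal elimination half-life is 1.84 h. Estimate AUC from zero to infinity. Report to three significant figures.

Trapezoidal AUC_0→4.5:
  [0→2]: (5.08+2.39)/2 × 2 = 7.47
  [2→3]: (2.39+1.64)/2 × 1 = 2.015
  [3→4.5]: (1.64+0.93)/2 × 1.5 = 1.9275
  Sum = 11.4125 µg/mL·h
k_e = ln2 / t½ = 0.693147 / 1.84 = 0.3767 h^-1
Extrapolated tail: C_last / k_e = 0.93 / 0.3767 = 2.469
AUC_0→∞ = 11.4125 + 2.469 = 13.8815 µg/mL·h

AUC = 13.9 µg/mL·h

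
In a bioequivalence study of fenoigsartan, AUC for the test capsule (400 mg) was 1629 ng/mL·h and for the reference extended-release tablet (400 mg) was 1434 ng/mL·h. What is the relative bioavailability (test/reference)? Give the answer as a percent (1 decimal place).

F_rel = 113.6%

F_rel = (AUC_test/D_test) / (AUC_ref/D_ref)
      = (1629/400) / (1434/400)
      = 4.0725 / 3.585 = 1.1360 = 113.60%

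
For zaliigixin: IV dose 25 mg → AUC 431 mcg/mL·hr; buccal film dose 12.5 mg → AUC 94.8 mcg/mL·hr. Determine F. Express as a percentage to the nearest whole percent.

F = (AUC_ev / D_ev) / (AUC_iv / D_iv)
  = (94.8/12.5) / (431/25)
  = 7.584 / 17.24 = 0.4399
  = 43.99%

F = 44%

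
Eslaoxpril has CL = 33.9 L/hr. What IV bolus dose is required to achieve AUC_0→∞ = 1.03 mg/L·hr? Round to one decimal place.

Dose = 34.9 mg

Dose_iv = CL × AUC_0→∞
     = 33.9 × 1.03 = 34.917 mg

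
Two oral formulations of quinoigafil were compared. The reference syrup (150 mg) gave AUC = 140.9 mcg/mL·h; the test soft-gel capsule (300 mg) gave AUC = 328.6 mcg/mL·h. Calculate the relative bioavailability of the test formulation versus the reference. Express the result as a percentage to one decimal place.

F_rel = (AUC_test/D_test) / (AUC_ref/D_ref)
      = (328.6/300) / (140.9/150)
      = 1.09533 / 0.939333 = 1.1661 = 116.61%

F_rel = 116.6%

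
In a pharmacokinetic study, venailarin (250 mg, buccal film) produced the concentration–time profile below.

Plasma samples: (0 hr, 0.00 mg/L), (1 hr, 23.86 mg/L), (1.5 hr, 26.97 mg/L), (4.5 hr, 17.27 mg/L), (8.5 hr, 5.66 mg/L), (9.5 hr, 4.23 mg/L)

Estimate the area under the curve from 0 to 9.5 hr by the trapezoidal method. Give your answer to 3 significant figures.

AUC = 142 mg/L·hr

Trapezoidal AUC_0→9.5:
  [0→1]: (0.00+23.86)/2 × 1 = 11.93
  [1→1.5]: (23.86+26.97)/2 × 0.5 = 12.7075
  [1.5→4.5]: (26.97+17.27)/2 × 3 = 66.36
  [4.5→8.5]: (17.27+5.66)/2 × 4 = 45.86
  [8.5→9.5]: (5.66+4.23)/2 × 1 = 4.945
  Sum = 141.8025 mg/L·hr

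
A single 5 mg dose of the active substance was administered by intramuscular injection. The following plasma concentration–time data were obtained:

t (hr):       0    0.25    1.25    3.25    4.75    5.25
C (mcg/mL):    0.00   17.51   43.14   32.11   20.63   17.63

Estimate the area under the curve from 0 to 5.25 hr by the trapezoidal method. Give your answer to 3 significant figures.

AUC = 157 mcg/mL·hr

Trapezoidal AUC_0→5.25:
  [0→0.25]: (0.00+17.51)/2 × 0.25 = 2.18875
  [0.25→1.25]: (17.51+43.14)/2 × 1 = 30.325
  [1.25→3.25]: (43.14+32.11)/2 × 2 = 75.25
  [3.25→4.75]: (32.11+20.63)/2 × 1.5 = 39.555
  [4.75→5.25]: (20.63+17.63)/2 × 0.5 = 9.565
  Sum = 156.88375 mcg/mL·hr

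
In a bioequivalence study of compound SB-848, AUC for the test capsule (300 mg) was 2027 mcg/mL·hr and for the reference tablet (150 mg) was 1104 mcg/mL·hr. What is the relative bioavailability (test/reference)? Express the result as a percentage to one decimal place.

F_rel = 91.8%

F_rel = (AUC_test/D_test) / (AUC_ref/D_ref)
      = (2027/300) / (1104/150)
      = 6.75667 / 7.36 = 0.9180 = 91.80%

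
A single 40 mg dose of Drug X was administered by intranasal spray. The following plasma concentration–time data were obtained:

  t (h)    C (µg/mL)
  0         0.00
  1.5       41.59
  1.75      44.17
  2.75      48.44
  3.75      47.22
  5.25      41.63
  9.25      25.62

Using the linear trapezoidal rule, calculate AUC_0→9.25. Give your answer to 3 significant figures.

Trapezoidal AUC_0→9.25:
  [0→1.5]: (0.00+41.59)/2 × 1.5 = 31.1925
  [1.5→1.75]: (41.59+44.17)/2 × 0.25 = 10.72
  [1.75→2.75]: (44.17+48.44)/2 × 1 = 46.305
  [2.75→3.75]: (48.44+47.22)/2 × 1 = 47.83
  [3.75→5.25]: (47.22+41.63)/2 × 1.5 = 66.6375
  [5.25→9.25]: (41.63+25.62)/2 × 4 = 134.5
  Sum = 337.185 µg/mL·h

AUC = 337 µg/mL·h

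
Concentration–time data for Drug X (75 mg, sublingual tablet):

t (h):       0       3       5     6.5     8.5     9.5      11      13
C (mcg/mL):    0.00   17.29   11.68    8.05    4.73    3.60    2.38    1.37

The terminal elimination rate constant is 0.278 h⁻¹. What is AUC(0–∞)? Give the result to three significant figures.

Trapezoidal AUC_0→13:
  [0→3]: (0.00+17.29)/2 × 3 = 25.935
  [3→5]: (17.29+11.68)/2 × 2 = 28.97
  [5→6.5]: (11.68+8.05)/2 × 1.5 = 14.7975
  [6.5→8.5]: (8.05+4.73)/2 × 2 = 12.78
  [8.5→9.5]: (4.73+3.60)/2 × 1 = 4.165
  [9.5→11]: (3.60+2.38)/2 × 1.5 = 4.485
  [11→13]: (2.38+1.37)/2 × 2 = 3.75
  Sum = 94.8825 mcg/mL·h
Extrapolated tail: C_last / k_e = 1.37 / 0.278 = 4.928
AUC_0→∞ = 94.8825 + 4.928 = 99.8105 mcg/mL·h

AUC = 99.8 mcg/mL·h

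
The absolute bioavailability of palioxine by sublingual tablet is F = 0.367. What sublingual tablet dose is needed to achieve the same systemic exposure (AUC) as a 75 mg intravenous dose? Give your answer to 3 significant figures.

For equal systemic exposure: F × D_ev = D_iv
D_ev = D_iv / F = 75 / 0.367 = 204.36 mg

D_sublingual = 204 mg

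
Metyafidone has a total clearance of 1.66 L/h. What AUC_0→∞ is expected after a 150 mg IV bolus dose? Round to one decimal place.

AUC_0→∞ = Dose_iv / CL
        = 150 / 1.66 = 90.3614 mg/L·h

AUC = 90.4 mg/L·h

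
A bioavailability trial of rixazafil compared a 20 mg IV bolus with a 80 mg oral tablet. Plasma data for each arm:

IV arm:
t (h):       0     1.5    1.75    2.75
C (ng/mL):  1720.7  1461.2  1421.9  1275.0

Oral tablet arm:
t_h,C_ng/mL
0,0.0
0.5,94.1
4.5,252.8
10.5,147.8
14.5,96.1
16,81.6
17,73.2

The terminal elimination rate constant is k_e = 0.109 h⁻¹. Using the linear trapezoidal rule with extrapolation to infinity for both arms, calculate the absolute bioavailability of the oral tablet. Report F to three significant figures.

Trapezoidal AUC_0→2.75 (IV):
  [0→1.5]: (1720.7+1461.2)/2 × 1.5 = 2386.425
  [1.5→1.75]: (1461.2+1421.9)/2 × 0.25 = 360.3875
  [1.75→2.75]: (1421.9+1275.0)/2 × 1 = 1348.45
  Sum = 4095.2625 ng/mL·h
IV tail: 1275.0/0.109 = 11697.248; AUC_iv,0→∞ = 4095.2625 + 11697.248 = 15792.5105 ng/mL·h
Trapezoidal AUC_0→17 (oral tablet):
  [0→0.5]: (0.0+94.1)/2 × 0.5 = 23.525
  [0.5→4.5]: (94.1+252.8)/2 × 4 = 693.8
  [4.5→10.5]: (252.8+147.8)/2 × 6 = 1201.8
  [10.5→14.5]: (147.8+96.1)/2 × 4 = 487.8
  [14.5→16]: (96.1+81.6)/2 × 1.5 = 133.275
  [16→17]: (81.6+73.2)/2 × 1 = 77.4
  Sum = 2617.6 ng/mL·h
oral tablet tail: 73.2/0.109 = 671.560; AUC_ev,0→∞ = 2617.6 + 671.560 = 3289.16 ng/mL·h
F = (AUC_ev/D_ev)/(AUC_iv/D_iv) = (3289.16/80)/(15792.5105/20) = 41.1145/789.626 = 0.0521

F = 0.0521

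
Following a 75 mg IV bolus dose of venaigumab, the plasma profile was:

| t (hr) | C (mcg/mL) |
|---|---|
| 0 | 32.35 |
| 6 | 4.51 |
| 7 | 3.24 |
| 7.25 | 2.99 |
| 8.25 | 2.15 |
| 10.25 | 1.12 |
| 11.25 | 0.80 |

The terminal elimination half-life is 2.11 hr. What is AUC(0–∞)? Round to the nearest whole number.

Trapezoidal AUC_0→11.25:
  [0→6]: (32.35+4.51)/2 × 6 = 110.58
  [6→7]: (4.51+3.24)/2 × 1 = 3.875
  [7→7.25]: (3.24+2.99)/2 × 0.25 = 0.77875
  [7.25→8.25]: (2.99+2.15)/2 × 1 = 2.57
  [8.25→10.25]: (2.15+1.12)/2 × 2 = 3.27
  [10.25→11.25]: (1.12+0.80)/2 × 1 = 0.96
  Sum = 122.03375 mcg/mL·hr
k_e = ln2 / t½ = 0.693147 / 2.11 = 0.3285 hr^-1
Extrapolated tail: C_last / k_e = 0.80 / 0.3285 = 2.435
AUC_0→∞ = 122.03375 + 2.435 = 124.46875 mcg/mL·hr

AUC = 124 mcg/mL·hr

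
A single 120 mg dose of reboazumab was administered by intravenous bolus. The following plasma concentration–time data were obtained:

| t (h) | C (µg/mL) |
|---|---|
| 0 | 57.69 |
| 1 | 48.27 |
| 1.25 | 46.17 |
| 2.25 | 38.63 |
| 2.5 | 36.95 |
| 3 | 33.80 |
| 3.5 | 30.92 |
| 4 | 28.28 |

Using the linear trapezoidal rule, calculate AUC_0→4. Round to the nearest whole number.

Trapezoidal AUC_0→4:
  [0→1]: (57.69+48.27)/2 × 1 = 52.98
  [1→1.25]: (48.27+46.17)/2 × 0.25 = 11.805
  [1.25→2.25]: (46.17+38.63)/2 × 1 = 42.4
  [2.25→2.5]: (38.63+36.95)/2 × 0.25 = 9.4475
  [2.5→3]: (36.95+33.80)/2 × 0.5 = 17.6875
  [3→3.5]: (33.80+30.92)/2 × 0.5 = 16.18
  [3.5→4]: (30.92+28.28)/2 × 0.5 = 14.8
  Sum = 165.3 µg/mL·h

AUC = 165 µg/mL·h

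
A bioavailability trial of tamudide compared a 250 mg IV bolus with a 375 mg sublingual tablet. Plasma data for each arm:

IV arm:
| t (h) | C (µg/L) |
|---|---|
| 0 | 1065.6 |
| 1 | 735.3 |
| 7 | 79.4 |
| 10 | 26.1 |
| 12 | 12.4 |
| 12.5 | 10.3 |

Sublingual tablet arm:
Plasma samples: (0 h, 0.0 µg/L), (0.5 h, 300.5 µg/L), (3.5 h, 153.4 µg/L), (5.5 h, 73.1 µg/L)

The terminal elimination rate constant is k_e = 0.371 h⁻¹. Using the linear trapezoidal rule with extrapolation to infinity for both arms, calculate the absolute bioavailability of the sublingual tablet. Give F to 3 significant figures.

F = 0.220

Trapezoidal AUC_0→12.5 (IV):
  [0→1]: (1065.6+735.3)/2 × 1 = 900.45
  [1→7]: (735.3+79.4)/2 × 6 = 2444.1
  [7→10]: (79.4+26.1)/2 × 3 = 158.25
  [10→12]: (26.1+12.4)/2 × 2 = 38.5
  [12→12.5]: (12.4+10.3)/2 × 0.5 = 5.675
  Sum = 3546.975 µg/L·h
IV tail: 10.3/0.371 = 27.763; AUC_iv,0→∞ = 3546.975 + 27.763 = 3574.738 µg/L·h
Trapezoidal AUC_0→5.5 (sublingual tablet):
  [0→0.5]: (0.0+300.5)/2 × 0.5 = 75.125
  [0.5→3.5]: (300.5+153.4)/2 × 3 = 680.85
  [3.5→5.5]: (153.4+73.1)/2 × 2 = 226.5
  Sum = 982.475 µg/L·h
sublingual tablet tail: 73.1/0.371 = 197.035; AUC_ev,0→∞ = 982.475 + 197.035 = 1179.51 µg/L·h
F = (AUC_ev/D_ev)/(AUC_iv/D_iv) = (1179.51/375)/(3574.738/250) = 3.14536/14.298952 = 0.2200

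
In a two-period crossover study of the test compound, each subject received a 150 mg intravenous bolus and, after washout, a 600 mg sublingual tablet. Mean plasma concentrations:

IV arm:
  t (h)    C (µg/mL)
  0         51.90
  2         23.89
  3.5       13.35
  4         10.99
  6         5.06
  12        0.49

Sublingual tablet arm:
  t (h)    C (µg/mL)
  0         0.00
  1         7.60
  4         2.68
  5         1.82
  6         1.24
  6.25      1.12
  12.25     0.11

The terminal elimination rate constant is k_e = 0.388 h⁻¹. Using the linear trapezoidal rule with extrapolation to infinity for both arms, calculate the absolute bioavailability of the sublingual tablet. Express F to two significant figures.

F = 0.047

Trapezoidal AUC_0→12 (IV):
  [0→2]: (51.90+23.89)/2 × 2 = 75.79
  [2→3.5]: (23.89+13.35)/2 × 1.5 = 27.93
  [3.5→4]: (13.35+10.99)/2 × 0.5 = 6.085
  [4→6]: (10.99+5.06)/2 × 2 = 16.05
  [6→12]: (5.06+0.49)/2 × 6 = 16.65
  Sum = 142.505 µg/mL·h
IV tail: 0.49/0.388 = 1.263; AUC_iv,0→∞ = 142.505 + 1.263 = 143.768 µg/mL·h
Trapezoidal AUC_0→12.25 (sublingual tablet):
  [0→1]: (0.00+7.60)/2 × 1 = 3.8
  [1→4]: (7.60+2.68)/2 × 3 = 15.42
  [4→5]: (2.68+1.82)/2 × 1 = 2.25
  [5→6]: (1.82+1.24)/2 × 1 = 1.53
  [6→6.25]: (1.24+1.12)/2 × 0.25 = 0.295
  [6.25→12.25]: (1.12+0.11)/2 × 6 = 3.69
  Sum = 26.985 µg/mL·h
sublingual tablet tail: 0.11/0.388 = 0.284; AUC_ev,0→∞ = 26.985 + 0.284 = 27.269 µg/mL·h
F = (AUC_ev/D_ev)/(AUC_iv/D_iv) = (27.269/600)/(143.768/150) = 0.0454483/0.958453 = 0.0474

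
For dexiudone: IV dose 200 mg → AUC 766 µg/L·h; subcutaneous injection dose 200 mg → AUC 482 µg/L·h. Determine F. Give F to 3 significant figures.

F = 0.629

F = (AUC_ev / D_ev) / (AUC_iv / D_iv)
  = (482/200) / (766/200)
  = 2.41 / 3.83 = 0.6292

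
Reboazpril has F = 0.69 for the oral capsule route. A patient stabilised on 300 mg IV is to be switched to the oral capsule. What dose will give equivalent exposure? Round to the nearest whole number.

D_oral = 435 mg

For equal systemic exposure: F × D_ev = D_iv
D_ev = D_iv / F = 300 / 0.69 = 434.783 mg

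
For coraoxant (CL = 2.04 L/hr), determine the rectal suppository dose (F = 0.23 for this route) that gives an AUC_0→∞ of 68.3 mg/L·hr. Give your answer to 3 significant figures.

Dose = 606 mg

Dose = CL × AUC_0→∞ / F
     = 2.04 × 68.3 / 0.23 = 605.791 mg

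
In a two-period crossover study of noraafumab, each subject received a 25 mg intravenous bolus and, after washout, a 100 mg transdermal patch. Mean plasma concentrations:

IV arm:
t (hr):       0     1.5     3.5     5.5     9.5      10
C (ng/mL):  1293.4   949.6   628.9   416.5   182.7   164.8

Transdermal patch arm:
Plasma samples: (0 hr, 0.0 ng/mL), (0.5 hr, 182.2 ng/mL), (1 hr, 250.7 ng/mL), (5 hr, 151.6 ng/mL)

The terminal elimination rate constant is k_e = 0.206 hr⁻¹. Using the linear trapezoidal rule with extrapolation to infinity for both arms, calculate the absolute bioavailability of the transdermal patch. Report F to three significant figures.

Trapezoidal AUC_0→10 (IV):
  [0→1.5]: (1293.4+949.6)/2 × 1.5 = 1682.25
  [1.5→3.5]: (949.6+628.9)/2 × 2 = 1578.5
  [3.5→5.5]: (628.9+416.5)/2 × 2 = 1045.4
  [5.5→9.5]: (416.5+182.7)/2 × 4 = 1198.4
  [9.5→10]: (182.7+164.8)/2 × 0.5 = 86.875
  Sum = 5591.425 ng/mL·hr
IV tail: 164.8/0.206 = 800.000; AUC_iv,0→∞ = 5591.425 + 800.000 = 6391.425 ng/mL·hr
Trapezoidal AUC_0→5 (transdermal patch):
  [0→0.5]: (0.0+182.2)/2 × 0.5 = 45.55
  [0.5→1]: (182.2+250.7)/2 × 0.5 = 108.225
  [1→5]: (250.7+151.6)/2 × 4 = 804.6
  Sum = 958.375 ng/mL·hr
transdermal patch tail: 151.6/0.206 = 735.922; AUC_ev,0→∞ = 958.375 + 735.922 = 1694.297 ng/mL·hr
F = (AUC_ev/D_ev)/(AUC_iv/D_iv) = (1694.297/100)/(6391.425/25) = 16.94297/255.657 = 0.0663

F = 0.0663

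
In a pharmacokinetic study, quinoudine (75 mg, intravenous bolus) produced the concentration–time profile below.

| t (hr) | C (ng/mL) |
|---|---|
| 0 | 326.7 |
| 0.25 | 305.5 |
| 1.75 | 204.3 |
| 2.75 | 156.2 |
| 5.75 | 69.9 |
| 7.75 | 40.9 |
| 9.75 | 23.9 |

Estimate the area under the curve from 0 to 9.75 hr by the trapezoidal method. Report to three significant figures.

Trapezoidal AUC_0→9.75:
  [0→0.25]: (326.7+305.5)/2 × 0.25 = 79.025
  [0.25→1.75]: (305.5+204.3)/2 × 1.5 = 382.35
  [1.75→2.75]: (204.3+156.2)/2 × 1 = 180.25
  [2.75→5.75]: (156.2+69.9)/2 × 3 = 339.15
  [5.75→7.75]: (69.9+40.9)/2 × 2 = 110.8
  [7.75→9.75]: (40.9+23.9)/2 × 2 = 64.8
  Sum = 1156.375 ng/mL·hr

AUC = 1160 ng/mL·hr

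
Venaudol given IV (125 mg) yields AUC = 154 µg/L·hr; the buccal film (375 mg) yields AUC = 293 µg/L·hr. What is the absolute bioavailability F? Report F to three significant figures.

F = (AUC_ev / D_ev) / (AUC_iv / D_iv)
  = (293/375) / (154/125)
  = 0.781333 / 1.232 = 0.6342

F = 0.634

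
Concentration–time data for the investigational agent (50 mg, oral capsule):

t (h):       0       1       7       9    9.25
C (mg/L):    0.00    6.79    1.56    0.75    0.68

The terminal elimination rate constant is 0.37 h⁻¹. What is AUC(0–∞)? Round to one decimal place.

AUC = 32.8 mg/L·h

Trapezoidal AUC_0→9.25:
  [0→1]: (0.00+6.79)/2 × 1 = 3.395
  [1→7]: (6.79+1.56)/2 × 6 = 25.05
  [7→9]: (1.56+0.75)/2 × 2 = 2.31
  [9→9.25]: (0.75+0.68)/2 × 0.25 = 0.17875
  Sum = 30.93375 mg/L·h
Extrapolated tail: C_last / k_e = 0.68 / 0.37 = 1.838
AUC_0→∞ = 30.93375 + 1.838 = 32.77175 mg/L·h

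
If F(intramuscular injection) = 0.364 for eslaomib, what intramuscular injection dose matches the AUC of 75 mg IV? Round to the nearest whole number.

For equal systemic exposure: F × D_ev = D_iv
D_ev = D_iv / F = 75 / 0.364 = 206.044 mg

D_intramuscular = 206 mg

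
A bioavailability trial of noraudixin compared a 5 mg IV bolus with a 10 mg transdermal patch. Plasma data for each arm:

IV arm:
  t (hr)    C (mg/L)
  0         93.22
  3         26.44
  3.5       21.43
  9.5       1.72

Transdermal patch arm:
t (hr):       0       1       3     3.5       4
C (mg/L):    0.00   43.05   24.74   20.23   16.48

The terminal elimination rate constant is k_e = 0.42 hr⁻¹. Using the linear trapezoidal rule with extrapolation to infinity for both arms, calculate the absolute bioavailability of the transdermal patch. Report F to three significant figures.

Trapezoidal AUC_0→9.5 (IV):
  [0→3]: (93.22+26.44)/2 × 3 = 179.49
  [3→3.5]: (26.44+21.43)/2 × 0.5 = 11.9675
  [3.5→9.5]: (21.43+1.72)/2 × 6 = 69.45
  Sum = 260.9075 mg/L·hr
IV tail: 1.72/0.42 = 4.095; AUC_iv,0→∞ = 260.9075 + 4.095 = 265.0025 mg/L·hr
Trapezoidal AUC_0→4 (transdermal patch):
  [0→1]: (0.00+43.05)/2 × 1 = 21.525
  [1→3]: (43.05+24.74)/2 × 2 = 67.79
  [3→3.5]: (24.74+20.23)/2 × 0.5 = 11.2425
  [3.5→4]: (20.23+16.48)/2 × 0.5 = 9.1775
  Sum = 109.735 mg/L·hr
transdermal patch tail: 16.48/0.42 = 39.238; AUC_ev,0→∞ = 109.735 + 39.238 = 148.973 mg/L·hr
F = (AUC_ev/D_ev)/(AUC_iv/D_iv) = (148.973/10)/(265.0025/5) = 14.8973/53.0005 = 0.2811

F = 0.281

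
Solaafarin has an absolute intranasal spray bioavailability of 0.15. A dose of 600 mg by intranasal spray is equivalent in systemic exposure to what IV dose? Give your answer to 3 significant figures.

D_iv = 90.0 mg

Systemic exposure from an extravascular dose = F × D_ev, so the equivalent IV dose is F × D_ev.
D_iv = F × D_ev = 0.15 × 600 = 90 mg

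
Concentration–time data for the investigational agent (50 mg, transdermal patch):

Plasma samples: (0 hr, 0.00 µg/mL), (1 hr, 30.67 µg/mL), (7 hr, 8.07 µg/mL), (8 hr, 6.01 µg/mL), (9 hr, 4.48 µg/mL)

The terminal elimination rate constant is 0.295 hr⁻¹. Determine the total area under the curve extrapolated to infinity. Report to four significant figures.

AUC = 159.0 µg/mL·hr

Trapezoidal AUC_0→9:
  [0→1]: (0.00+30.67)/2 × 1 = 15.335
  [1→7]: (30.67+8.07)/2 × 6 = 116.22
  [7→8]: (8.07+6.01)/2 × 1 = 7.04
  [8→9]: (6.01+4.48)/2 × 1 = 5.245
  Sum = 143.84 µg/mL·hr
Extrapolated tail: C_last / k_e = 4.48 / 0.295 = 15.186
AUC_0→∞ = 143.84 + 15.186 = 159.026 µg/mL·hr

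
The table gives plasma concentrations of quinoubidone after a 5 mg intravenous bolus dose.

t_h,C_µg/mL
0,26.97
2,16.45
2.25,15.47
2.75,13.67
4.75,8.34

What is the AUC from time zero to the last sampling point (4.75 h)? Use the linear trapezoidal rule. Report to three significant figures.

AUC = 76.7 µg/mL·h

Trapezoidal AUC_0→4.75:
  [0→2]: (26.97+16.45)/2 × 2 = 43.42
  [2→2.25]: (16.45+15.47)/2 × 0.25 = 3.99
  [2.25→2.75]: (15.47+13.67)/2 × 0.5 = 7.285
  [2.75→4.75]: (13.67+8.34)/2 × 2 = 22.01
  Sum = 76.705 µg/mL·h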